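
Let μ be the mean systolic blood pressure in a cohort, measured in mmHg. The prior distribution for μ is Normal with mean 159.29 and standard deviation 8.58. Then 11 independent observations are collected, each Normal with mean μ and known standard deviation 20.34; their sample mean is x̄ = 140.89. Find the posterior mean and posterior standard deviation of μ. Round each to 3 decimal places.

Prior precision 1/τ₀² = 1/8.58² = 0.0135839; data precision n/σ² = 11/20.34² = 0.0265883.
Posterior precision = 0.0135839 + 0.0265883 = 0.0401722, giving posterior SD = 1/√0.0401722 = 4.989.
Posterior mean = (0.0135839·159.29 + 0.0265883·140.89) / 0.0401722 = 147.112.

Posterior mean ≈ 147.112; posterior SD ≈ 4.989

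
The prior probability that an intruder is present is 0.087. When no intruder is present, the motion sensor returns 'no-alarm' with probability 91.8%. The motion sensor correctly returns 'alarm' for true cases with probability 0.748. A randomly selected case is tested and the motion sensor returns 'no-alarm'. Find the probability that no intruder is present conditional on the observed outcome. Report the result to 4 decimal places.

P(¬H | E) ≈ 0.9745

Let H be the event that an intruder is present. P(H) = 0.087, so P(¬H) = 0.913. With E the 'no-alarm' result, P(E|H) = 0.252 and P(E|¬H) = 0.918.
P(E) = 0.252·0.087 + 0.918·0.913 = 0.021924 + 0.83813 = 0.86006.
By Bayes' theorem, P(H|E) = 0.021924 / 0.86006 = 0.0255. Hence P(¬H|E) = 1 − 0.0255 = 0.9745.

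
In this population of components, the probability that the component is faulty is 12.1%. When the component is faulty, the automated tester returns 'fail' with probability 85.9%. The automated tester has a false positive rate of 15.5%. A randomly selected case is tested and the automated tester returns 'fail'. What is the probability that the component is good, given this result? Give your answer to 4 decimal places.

P(¬H | E) ≈ 0.5673

Let H be the event that the component is faulty. P(H) = 0.121, so P(¬H) = 0.879. With E the 'fail' result, P(E|H) = 0.859 and P(E|¬H) = 0.155.
P(E) = 0.859·0.121 + 0.155·0.879 = 0.10394 + 0.13625 = 0.24018.
By Bayes' theorem, P(H|E) = 0.10394 / 0.24018 = 0.4327. Hence P(¬H|E) = 1 − 0.4327 = 0.5673.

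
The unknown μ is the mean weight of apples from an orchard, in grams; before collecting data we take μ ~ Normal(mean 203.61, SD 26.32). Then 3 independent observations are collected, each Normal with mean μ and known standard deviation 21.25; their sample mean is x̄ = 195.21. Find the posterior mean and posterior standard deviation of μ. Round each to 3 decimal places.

Posterior mean ≈ 196.709; posterior SD ≈ 11.120

Prior precision 1/τ₀² = 1/26.32² = 0.00144354; data precision n/σ² = 3/21.25² = 0.00664360.
Posterior precision = 0.00144354 + 0.00664360 = 0.00808714, giving posterior SD = 1/√0.00808714 = 11.120.
Posterior mean = (0.00144354·203.61 + 0.00664360·195.21) / 0.00808714 = 196.709.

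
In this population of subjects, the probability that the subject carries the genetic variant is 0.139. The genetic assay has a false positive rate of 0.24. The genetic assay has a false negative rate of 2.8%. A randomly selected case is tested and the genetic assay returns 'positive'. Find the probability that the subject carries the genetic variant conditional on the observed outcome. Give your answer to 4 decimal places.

P(H | E) ≈ 0.3953

Write H for 'the subject carries the genetic variant'. Prior odds H:¬H = 0.139/0.861 = 0.16144. For the 'positive' outcome, the likelihood ratio is 0.972/0.24 = 4.0500.
Posterior odds = 0.16144 × 4.0500 = 0.65383, so P(H|E) = 0.65383/(1+0.65383) = 0.3953.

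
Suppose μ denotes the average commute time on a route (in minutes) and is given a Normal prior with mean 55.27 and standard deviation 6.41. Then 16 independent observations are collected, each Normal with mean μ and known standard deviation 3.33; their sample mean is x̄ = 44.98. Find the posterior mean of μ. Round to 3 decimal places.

With known σ, the Normal prior is conjugate. Weight on the data is w = (n/σ²)/(n/σ² + 1/τ₀²) = 1.44288/(1.44288+0.0243379) = 0.98341.
Posterior mean = w·x̄ + (1−w)·μ₀ = 0.98341·44.98 + 0.016588·55.27 = 45.151.

Posterior mean ≈ 45.151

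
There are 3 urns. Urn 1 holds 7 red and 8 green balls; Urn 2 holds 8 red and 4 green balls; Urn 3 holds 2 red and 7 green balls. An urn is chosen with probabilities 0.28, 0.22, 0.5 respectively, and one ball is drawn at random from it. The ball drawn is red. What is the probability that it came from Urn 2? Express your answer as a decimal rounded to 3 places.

Tabulate prior·likelihood by source: [1] prior 0.28, lik 0.4667, product 0.1307; [2] prior 0.22, lik 0.6667, product 0.1467; [3] prior 0.5, lik 0.2222, product 0.1111.
Normalizing constant = 0.38844; the posterior for Urn 2 is its product over the sum, 0.1467/0.38844 = 0.378.

Posterior probability ≈ 0.378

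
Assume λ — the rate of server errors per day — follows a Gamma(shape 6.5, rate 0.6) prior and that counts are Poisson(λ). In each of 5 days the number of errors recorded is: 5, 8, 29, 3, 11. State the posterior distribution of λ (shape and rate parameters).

Posterior: Gamma(shape=62.5, rate=5.6)

The Poisson likelihood adds the total count to the shape and the number of exposure periods to the rate. Here ∑xᵢ = 56 and n = 5, so shape 6.5→62.5 and rate 0.6→5.6.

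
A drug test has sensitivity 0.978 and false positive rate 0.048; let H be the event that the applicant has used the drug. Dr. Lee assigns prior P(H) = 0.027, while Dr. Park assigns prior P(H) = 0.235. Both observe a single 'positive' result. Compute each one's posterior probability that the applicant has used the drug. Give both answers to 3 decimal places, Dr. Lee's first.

Dr. Lee: 0.361; Dr. Park: 0.862

P('+'|H) = 0.978, P('+'|¬H) = 0.048.
Dr. Lee: numerator 0.978·0.027 = 0.026406; evidence = 0.026406+0.048·0.973 = 0.073110; posterior = 0.361.
Dr. Park: numerator 0.978·0.235 = 0.22983; evidence = 0.22983+0.048·0.765 = 0.26655; posterior = 0.862.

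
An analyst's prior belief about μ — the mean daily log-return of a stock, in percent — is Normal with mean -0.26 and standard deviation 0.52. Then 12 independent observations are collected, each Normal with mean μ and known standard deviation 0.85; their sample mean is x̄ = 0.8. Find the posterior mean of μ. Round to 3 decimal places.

Posterior mean ≈ 0.607

With known σ, the Normal prior is conjugate. Weight on the data is w = (n/σ²)/(n/σ² + 1/τ₀²) = 16.6090/(16.6090+3.69822) = 0.81789.
Posterior mean = w·x̄ + (1−w)·μ₀ = 0.81789·0.8 + 0.18211·-0.26 = 0.607.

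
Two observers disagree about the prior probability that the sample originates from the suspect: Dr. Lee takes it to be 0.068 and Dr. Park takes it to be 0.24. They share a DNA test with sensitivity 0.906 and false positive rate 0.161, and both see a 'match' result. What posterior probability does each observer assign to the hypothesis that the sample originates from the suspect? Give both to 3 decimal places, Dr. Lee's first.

P('+'|H) = 0.906, P('+'|¬H) = 0.161.
Dr. Lee: numerator 0.906·0.068 = 0.061608; evidence = 0.061608+0.161·0.932 = 0.21166; posterior = 0.291.
Dr. Park: numerator 0.906·0.24 = 0.21744; evidence = 0.21744+0.161·0.76 = 0.33980; posterior = 0.640.

Dr. Lee: 0.291; Dr. Park: 0.640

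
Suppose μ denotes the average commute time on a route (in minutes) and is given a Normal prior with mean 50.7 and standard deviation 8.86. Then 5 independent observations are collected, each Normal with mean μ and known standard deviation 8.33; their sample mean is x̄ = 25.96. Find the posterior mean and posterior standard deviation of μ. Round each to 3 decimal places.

Posterior mean ≈ 29.677; posterior SD ≈ 3.434

With known σ, the Normal prior is conjugate. Weight on the data is w = (n/σ²)/(n/σ² + 1/τ₀²) = 0.0720576/(0.0720576+0.0127389) = 0.84977.
Posterior mean = w·x̄ + (1−w)·μ₀ = 0.84977·25.96 + 0.15023·50.7 = 29.677. Posterior variance = 1/(0.0720576+0.0127389) = 11.7929, so SD = 3.434.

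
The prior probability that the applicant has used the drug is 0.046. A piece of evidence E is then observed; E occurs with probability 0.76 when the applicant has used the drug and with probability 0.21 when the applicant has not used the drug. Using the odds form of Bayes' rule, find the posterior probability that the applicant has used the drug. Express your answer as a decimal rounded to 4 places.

Prior odds = 0.046/(1−0.046) = 0.048218. In log-odds, ln(0.048218) = -3.0320.
Add log likelihood ratio: ln(3.6190) = 1.2862.
Posterior log-odds = -1.7458, so posterior odds = exp(-1.7458) = 0.17450. Converting, P(H|E) = 0.17450/1.1745 = 0.1486.

Posterior probability ≈ 0.1486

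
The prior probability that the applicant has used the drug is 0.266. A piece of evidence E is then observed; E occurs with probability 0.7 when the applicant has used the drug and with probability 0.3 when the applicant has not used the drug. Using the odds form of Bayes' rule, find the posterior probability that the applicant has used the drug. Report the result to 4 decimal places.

Prior odds = 0.266/(1−0.266) = 0.36240.
Likelihood ratio for E = 0.7/0.3 = 2.3333.
Posterior odds = prior odds × LR = 0.84559.
Posterior probability = odds/(1+odds) = 0.84559/1.8456 = 0.4582.

Posterior probability ≈ 0.4582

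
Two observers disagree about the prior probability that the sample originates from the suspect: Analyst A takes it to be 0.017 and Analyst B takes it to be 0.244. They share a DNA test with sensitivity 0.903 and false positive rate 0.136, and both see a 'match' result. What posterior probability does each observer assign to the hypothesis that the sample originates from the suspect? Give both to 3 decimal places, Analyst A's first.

Analyst A: 0.103; Analyst B: 0.682

P('+'|H) = 0.903, P('+'|¬H) = 0.136.
Analyst A: numerator 0.903·0.017 = 0.015351; evidence = 0.015351+0.136·0.983 = 0.14904; posterior = 0.103.
Analyst B: numerator 0.903·0.244 = 0.22033; evidence = 0.22033+0.136·0.756 = 0.32315; posterior = 0.682.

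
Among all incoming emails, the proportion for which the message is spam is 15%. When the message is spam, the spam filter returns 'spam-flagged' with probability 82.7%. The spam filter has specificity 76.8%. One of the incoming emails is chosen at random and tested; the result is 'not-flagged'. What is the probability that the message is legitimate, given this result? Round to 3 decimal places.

P(¬H | E) ≈ 0.962

Write H for 'the message is spam'. Prior odds H:¬H = 0.15/0.85 = 0.17647. For the 'not-flagged' outcome, the likelihood ratio is 0.173/0.768 = 0.22526.
Posterior odds = 0.17647 × 0.22526 = 0.039752, so P(H|E) = 0.039752/(1+0.039752) = 0.038. Then P(¬H|E) = 1 − 0.038 = 0.962.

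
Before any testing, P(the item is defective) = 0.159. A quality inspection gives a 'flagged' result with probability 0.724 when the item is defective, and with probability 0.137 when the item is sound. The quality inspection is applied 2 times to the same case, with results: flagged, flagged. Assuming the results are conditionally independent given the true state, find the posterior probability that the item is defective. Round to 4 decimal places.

Posterior P(H) ≈ 0.8408

With H the event that the item is defective, the joint likelihood of the observed sequence is P(data|H) = 0.724·0.724 = 0.52418 and P(data|¬H) = 0.137·0.137 = 0.018769.
Bayes: P(H|data) = 0.159·0.52418 / (0.159·0.52418 + 0.841·0.018769) = 0.083344/0.099129 = 0.8408.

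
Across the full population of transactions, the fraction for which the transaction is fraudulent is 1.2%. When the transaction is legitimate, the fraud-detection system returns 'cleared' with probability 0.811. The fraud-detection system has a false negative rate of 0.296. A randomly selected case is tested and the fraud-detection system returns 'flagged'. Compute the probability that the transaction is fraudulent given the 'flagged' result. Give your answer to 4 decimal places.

P(H | E) ≈ 0.0433

Write H for 'the transaction is fraudulent'. Prior odds H:¬H = 0.012/0.988 = 0.012146. For the 'flagged' outcome, the likelihood ratio is 0.704/0.189 = 3.7249.
Posterior odds = 0.012146 × 3.7249 = 0.045241, so P(H|E) = 0.045241/(1+0.045241) = 0.0433.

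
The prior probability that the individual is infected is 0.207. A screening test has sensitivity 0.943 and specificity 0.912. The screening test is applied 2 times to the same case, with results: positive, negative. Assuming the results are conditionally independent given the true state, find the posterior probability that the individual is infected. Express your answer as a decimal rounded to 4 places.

Posterior P(H) ≈ 0.1488

Let H be the event that the individual is infected; start with P(H) = 0.207. P('positive'|H) = 0.943, P('positive'|¬H) = 0.088.
Update on result 1 ('positive'): P(H) ← 0.943·0.2070 / (0.943·0.2070 + 0.088·0.7930) = 0.19520/0.26498 = 0.7366.
Update on result 2 ('negative'): P(H) ← 0.057·0.7366 / (0.057·0.7366 + 0.912·0.2634) = 0.041989/0.28216 = 0.1488.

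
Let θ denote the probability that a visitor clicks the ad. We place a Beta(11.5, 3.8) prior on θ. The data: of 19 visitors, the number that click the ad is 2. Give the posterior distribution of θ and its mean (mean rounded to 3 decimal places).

The binomial likelihood is conjugate to the Beta prior: with 2 successes and 17 failures, the posterior is Beta(11.5+2, 3.8+17) = Beta(13.5, 20.8).
Posterior mean = α/(α+β) = 13.5/34.3 = 0.394.

Posterior: Beta(13.5, 20.8); mean ≈ 0.394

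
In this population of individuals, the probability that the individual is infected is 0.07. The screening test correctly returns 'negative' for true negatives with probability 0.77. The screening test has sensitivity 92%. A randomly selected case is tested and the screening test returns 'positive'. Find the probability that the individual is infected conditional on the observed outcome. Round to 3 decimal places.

P(H | E) ≈ 0.231

Let H be the event that the individual is infected. P(H) = 0.07, so P(¬H) = 0.93. With E the 'positive' result, P(E|H) = 0.92 and P(E|¬H) = 0.23.
P(E) = 0.92·0.07 + 0.23·0.93 = 0.064400 + 0.21390 = 0.27830.
By Bayes' theorem, P(H|E) = 0.064400 / 0.27830 = 0.231.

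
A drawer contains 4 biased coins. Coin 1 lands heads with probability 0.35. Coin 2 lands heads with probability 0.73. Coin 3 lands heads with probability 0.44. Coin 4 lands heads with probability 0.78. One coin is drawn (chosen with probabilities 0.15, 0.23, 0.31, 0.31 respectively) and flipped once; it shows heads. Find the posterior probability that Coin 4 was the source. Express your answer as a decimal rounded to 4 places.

Posterior probability ≈ 0.4039

P(heads|C1) = 0.35; P(heads|C2) = 0.73; P(heads|C3) = 0.44; P(heads|C4) = 0.78.
Prior × likelihood for each source: 0.15·0.35=0.05250, 0.23·0.73=0.1679, 0.31·0.44=0.1364, 0.31·0.78=0.2418. Summing gives P(heads) = 0.59860.
P(Coin 4 | heads) = 0.2418 / 0.59860 = 0.4039.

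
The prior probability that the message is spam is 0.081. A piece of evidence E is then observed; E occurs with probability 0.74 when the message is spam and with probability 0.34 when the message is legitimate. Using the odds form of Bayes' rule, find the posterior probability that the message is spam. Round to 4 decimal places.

Posterior probability ≈ 0.1610

Prior odds = 0.081/(1−0.081) = 0.088139. In log-odds, ln(0.088139) = -2.4288.
Add log likelihood ratio: ln(2.1765) = 0.77770.
Posterior log-odds = -1.6511, so posterior odds = exp(-1.6511) = 0.19183. Converting, P(H|E) = 0.19183/1.1918 = 0.1610.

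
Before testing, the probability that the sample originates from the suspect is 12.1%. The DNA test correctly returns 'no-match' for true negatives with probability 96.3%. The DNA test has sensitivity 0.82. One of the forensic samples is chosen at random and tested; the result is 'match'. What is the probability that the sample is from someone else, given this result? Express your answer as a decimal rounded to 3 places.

Write H for 'the sample originates from the suspect'. Prior odds H:¬H = 0.121/0.879 = 0.13766. For the 'match' outcome, the likelihood ratio is 0.82/0.037 = 22.162.
Posterior odds = 0.13766 × 22.162 = 3.0508, so P(H|E) = 3.0508/(1+3.0508) = 0.753. Then P(¬H|E) = 1 − 0.753 = 0.247.

P(¬H | E) ≈ 0.247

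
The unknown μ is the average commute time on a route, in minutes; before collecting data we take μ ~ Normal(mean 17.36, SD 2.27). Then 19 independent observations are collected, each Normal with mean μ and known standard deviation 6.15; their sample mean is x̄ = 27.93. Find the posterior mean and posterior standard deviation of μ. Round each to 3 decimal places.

With known σ, the Normal prior is conjugate. Weight on the data is w = (n/σ²)/(n/σ² + 1/τ₀²) = 0.502346/(0.502346+0.194065) = 0.72134.
Posterior mean = w·x̄ + (1−w)·μ₀ = 0.72134·27.93 + 0.27866·17.36 = 24.985. Posterior variance = 1/(0.502346+0.194065) = 1.43593, so SD = 1.198.

Posterior mean ≈ 24.985; posterior SD ≈ 1.198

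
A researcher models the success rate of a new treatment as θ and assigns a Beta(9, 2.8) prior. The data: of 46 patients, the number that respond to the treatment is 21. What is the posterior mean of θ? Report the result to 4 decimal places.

Posterior mean ≈ 0.5190

Observing 21 successes and 25 failures updates Beta(9, 2.8) by adding the success and failure counts to the two shape parameters: α = 9+21 = 30, β = 2.8+25 = 27.8.
E[θ | data] = 30/(30+27.8) = 0.5190.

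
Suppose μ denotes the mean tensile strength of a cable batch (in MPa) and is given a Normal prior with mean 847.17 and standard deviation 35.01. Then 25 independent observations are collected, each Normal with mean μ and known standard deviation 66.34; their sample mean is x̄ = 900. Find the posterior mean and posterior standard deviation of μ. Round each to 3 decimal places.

Posterior mean ≈ 893.365; posterior SD ≈ 12.407

Prior precision 1/τ₀² = 1/35.01² = 0.00081586; data precision n/σ² = 25/66.34² = 0.00568053.
Posterior precision = 0.00081586 + 0.00568053 = 0.00649639, giving posterior SD = 1/√0.00649639 = 12.407.
Posterior mean = (0.00081586·847.17 + 0.00568053·900) / 0.00649639 = 893.365.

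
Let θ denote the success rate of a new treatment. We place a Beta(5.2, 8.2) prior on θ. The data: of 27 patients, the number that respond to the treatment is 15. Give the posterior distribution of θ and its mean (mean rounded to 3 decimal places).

The binomial likelihood is conjugate to the Beta prior: with 15 successes and 12 failures, the posterior is Beta(5.2+15, 8.2+12) = Beta(20.2, 20.2).
E[θ | data] = 20.2/(20.2+20.2) = 0.500.

Posterior: Beta(20.2, 20.2); mean ≈ 0.500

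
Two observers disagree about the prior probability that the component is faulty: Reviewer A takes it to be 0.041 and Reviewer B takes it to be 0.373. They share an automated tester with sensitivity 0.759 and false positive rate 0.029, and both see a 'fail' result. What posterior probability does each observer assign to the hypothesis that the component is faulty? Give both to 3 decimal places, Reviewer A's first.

The likelihood ratio for a 'fail' result is 0.759/0.029 = 26.172.
Reviewer A: prior odds 0.041/0.959 = 0.042753; posterior odds 1.1189; posterior probability 0.528.
Reviewer B: prior odds 0.373/0.627 = 0.59490; posterior odds 15.570; posterior probability 0.940.

Reviewer A: 0.528; Reviewer B: 0.940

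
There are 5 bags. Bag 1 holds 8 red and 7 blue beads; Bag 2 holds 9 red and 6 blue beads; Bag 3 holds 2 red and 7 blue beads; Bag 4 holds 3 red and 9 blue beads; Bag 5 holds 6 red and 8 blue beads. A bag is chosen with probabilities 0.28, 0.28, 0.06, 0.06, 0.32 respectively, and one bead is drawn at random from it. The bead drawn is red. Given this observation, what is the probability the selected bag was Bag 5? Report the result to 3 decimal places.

Posterior probability ≈ 0.284

P(red|Bag 1) = 0.5333; P(red|Bag 2) = 0.6; P(red|Bag 3) = 0.2222; P(red|Bag 4) = 0.25; P(red|Bag 5) = 0.4286.
Prior × likelihood for each source: 0.28·0.5333=0.1493, 0.28·0.6=0.1680, 0.06·0.2222=0.01333, 0.06·0.25=0.01500, 0.32·0.4286=0.1371. Summing gives P(red) = 0.48281.
P(Bag 5 | red) = 0.1371 / 0.48281 = 0.284.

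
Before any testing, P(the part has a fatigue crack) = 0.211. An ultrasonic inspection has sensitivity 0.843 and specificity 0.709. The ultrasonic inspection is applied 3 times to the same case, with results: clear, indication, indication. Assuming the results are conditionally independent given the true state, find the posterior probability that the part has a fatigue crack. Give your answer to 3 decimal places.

Posterior P(H) ≈ 0.332

With H the event that the part has a fatigue crack, the joint likelihood of the observed sequence is P(data|H) = 0.157·0.843·0.843 = 0.11157 and P(data|¬H) = 0.709·0.291·0.291 = 0.060039.
Bayes: P(H|data) = 0.211·0.11157 / (0.211·0.11157 + 0.789·0.060039) = 0.023542/0.070912 = 0.3320.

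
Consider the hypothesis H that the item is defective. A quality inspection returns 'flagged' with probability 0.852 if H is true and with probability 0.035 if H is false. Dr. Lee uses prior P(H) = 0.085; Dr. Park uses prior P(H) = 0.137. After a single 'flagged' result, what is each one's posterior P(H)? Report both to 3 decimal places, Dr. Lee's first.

Dr. Lee: 0.693; Dr. Park: 0.794

P('+'|H) = 0.852, P('+'|¬H) = 0.035.
Dr. Lee: numerator 0.852·0.085 = 0.072420; evidence = 0.072420+0.035·0.915 = 0.10445; posterior = 0.693.
Dr. Park: numerator 0.852·0.137 = 0.11672; evidence = 0.11672+0.035·0.863 = 0.14693; posterior = 0.794.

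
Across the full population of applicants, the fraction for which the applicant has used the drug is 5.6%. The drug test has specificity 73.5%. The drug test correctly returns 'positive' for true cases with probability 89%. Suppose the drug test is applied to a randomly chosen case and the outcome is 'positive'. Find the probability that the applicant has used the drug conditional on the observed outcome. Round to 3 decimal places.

Let H be the event that the applicant has used the drug. P(H) = 0.056, so P(¬H) = 0.944. With E the 'positive' result, P(E|H) = 0.89 and P(E|¬H) = 0.265.
P(E) = 0.89·0.056 + 0.265·0.944 = 0.049840 + 0.25016 = 0.30000.
By Bayes' theorem, P(H|E) = 0.049840 / 0.30000 = 0.166.

P(H | E) ≈ 0.166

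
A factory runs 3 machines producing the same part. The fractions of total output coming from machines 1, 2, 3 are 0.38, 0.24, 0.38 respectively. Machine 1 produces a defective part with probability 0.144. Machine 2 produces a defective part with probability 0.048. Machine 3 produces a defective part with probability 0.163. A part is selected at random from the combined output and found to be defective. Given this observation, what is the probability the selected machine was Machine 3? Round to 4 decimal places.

Posterior probability ≈ 0.4832

P(defective|M1) = 0.144; P(defective|M2) = 0.048; P(defective|M3) = 0.163.
Prior × likelihood for each source: 0.38·0.144=0.05472, 0.24·0.048=0.01152, 0.38·0.163=0.06194. Summing gives P(defective) = 0.12818.
P(Machine 3 | defective) = 0.06194 / 0.12818 = 0.4832.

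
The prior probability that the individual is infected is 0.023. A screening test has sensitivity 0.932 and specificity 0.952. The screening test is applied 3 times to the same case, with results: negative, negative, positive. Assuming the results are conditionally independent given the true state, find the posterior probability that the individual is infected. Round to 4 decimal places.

Posterior P(H) ≈ 0.0023

Let H be the event that the individual is infected; start with P(H) = 0.023. P('positive'|H) = 0.932, P('positive'|¬H) = 0.048.
Update on result 1 ('negative'): P(H) ← 0.068·0.0230 / (0.068·0.0230 + 0.952·0.9770) = 0.0015640/0.93167 = 0.0017.
Update on result 2 ('negative'): P(H) ← 0.068·0.0017 / (0.068·0.0017 + 0.952·0.9983) = 0.00011415/0.95052 = 0.0001.
Update on result 3 ('positive'): P(H) ← 0.932·0.0001 / (0.932·0.0001 + 0.048·0.9999) = 0.00011193/0.048106 = 0.0023.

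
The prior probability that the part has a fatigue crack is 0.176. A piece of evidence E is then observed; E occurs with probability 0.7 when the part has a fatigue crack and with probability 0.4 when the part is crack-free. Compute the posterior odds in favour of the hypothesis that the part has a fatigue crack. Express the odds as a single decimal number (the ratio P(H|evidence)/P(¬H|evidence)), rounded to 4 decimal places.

Prior odds = 0.176/(1−0.176) = 0.21359. In log-odds, ln(0.21359) = -1.5437.
Add log likelihood ratio: ln(1.7500) = 0.55962.
Posterior log-odds = -0.98407, so posterior odds = exp(-0.98407) = 0.37379.

Posterior odds ≈ 0.3738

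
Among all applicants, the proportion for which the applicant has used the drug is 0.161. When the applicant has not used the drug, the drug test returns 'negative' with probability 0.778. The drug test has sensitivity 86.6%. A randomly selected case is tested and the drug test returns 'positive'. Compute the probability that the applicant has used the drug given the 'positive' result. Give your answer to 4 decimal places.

Let H be the event that the applicant has used the drug. P(H) = 0.161, so P(¬H) = 0.839. With E the 'positive' result, P(E|H) = 0.866 and P(E|¬H) = 0.222.
P(E) = 0.866·0.161 + 0.222·0.839 = 0.13943 + 0.18626 = 0.32568.
By Bayes' theorem, P(H|E) = 0.13943 / 0.32568 = 0.4281.

P(H | E) ≈ 0.4281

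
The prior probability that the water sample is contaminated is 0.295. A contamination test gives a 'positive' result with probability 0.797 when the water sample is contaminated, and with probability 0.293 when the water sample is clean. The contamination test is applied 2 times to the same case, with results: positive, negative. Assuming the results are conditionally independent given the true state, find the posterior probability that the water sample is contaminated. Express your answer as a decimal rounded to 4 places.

Let H be the event that the water sample is contaminated; start with P(H) = 0.295. P('positive'|H) = 0.797, P('positive'|¬H) = 0.293.
Update on result 1 ('positive'): P(H) ← 0.797·0.2950 / (0.797·0.2950 + 0.293·0.7050) = 0.23511/0.44168 = 0.5323.
Update on result 2 ('negative'): P(H) ← 0.203·0.5323 / (0.203·0.5323 + 0.707·0.4677) = 0.10806/0.43871 = 0.2463.

Posterior P(H) ≈ 0.2463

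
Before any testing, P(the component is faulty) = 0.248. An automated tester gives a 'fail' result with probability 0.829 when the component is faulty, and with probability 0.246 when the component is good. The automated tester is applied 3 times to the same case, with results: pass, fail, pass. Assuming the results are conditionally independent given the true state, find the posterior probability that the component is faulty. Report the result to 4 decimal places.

Let H be the event that the component is faulty; start with P(H) = 0.248. P('fail'|H) = 0.829, P('fail'|¬H) = 0.246.
Update on result 1 ('pass'): P(H) ← 0.171·0.2480 / (0.171·0.2480 + 0.754·0.7520) = 0.042408/0.60942 = 0.0696.
Update on result 2 ('fail'): P(H) ← 0.829·0.0696 / (0.829·0.0696 + 0.246·0.9304) = 0.057688/0.28657 = 0.2013.
Update on result 3 ('pass'): P(H) ← 0.171·0.2013 / (0.171·0.2013 + 0.754·0.7987) = 0.034423/0.63664 = 0.0541.

Posterior P(H) ≈ 0.0541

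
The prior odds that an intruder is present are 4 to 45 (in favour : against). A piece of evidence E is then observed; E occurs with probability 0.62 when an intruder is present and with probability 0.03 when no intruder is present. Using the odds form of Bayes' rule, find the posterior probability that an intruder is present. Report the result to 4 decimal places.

Posterior probability ≈ 0.6475

Prior odds = 4/45 = 0.088889. In log-odds, ln(0.088889) = -2.4204.
Add log likelihood ratio: ln(20.667) = 3.0285.
Posterior log-odds = 0.60815, so posterior odds = exp(0.60815) = 1.8370. Converting, P(H|E) = 1.8370/2.8370 = 0.6475.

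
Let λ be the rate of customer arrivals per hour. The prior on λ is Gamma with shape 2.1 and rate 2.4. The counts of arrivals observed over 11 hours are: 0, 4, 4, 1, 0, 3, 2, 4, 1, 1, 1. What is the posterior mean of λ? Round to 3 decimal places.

Total count ∑xᵢ = 21 over n = 11 hours.
Gamma is conjugate to the Poisson likelihood: posterior is Gamma(shape = 2.1+21 = 23.1, rate = 2.4+11 = 13.4).
E[λ | data] = 23.1/13.4 = 1.724.

Posterior mean ≈ 1.724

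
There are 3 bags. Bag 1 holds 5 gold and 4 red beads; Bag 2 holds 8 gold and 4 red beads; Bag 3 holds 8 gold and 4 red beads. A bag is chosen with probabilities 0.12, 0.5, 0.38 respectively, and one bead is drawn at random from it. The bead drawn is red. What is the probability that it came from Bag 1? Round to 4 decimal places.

Posterior probability ≈ 0.1538

Tabulate prior·likelihood by source: [1] prior 0.12, lik 0.4444, product 0.05333; [2] prior 0.5, lik 0.3333, product 0.1667; [3] prior 0.38, lik 0.3333, product 0.1267.
Normalizing constant = 0.34667; the posterior for Bag 1 is its product over the sum, 0.05333/0.34667 = 0.1538.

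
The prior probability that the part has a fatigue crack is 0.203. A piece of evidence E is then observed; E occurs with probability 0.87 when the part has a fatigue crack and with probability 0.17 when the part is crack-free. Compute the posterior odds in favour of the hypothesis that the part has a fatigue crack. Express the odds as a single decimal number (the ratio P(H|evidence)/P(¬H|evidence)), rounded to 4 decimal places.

Prior odds = 0.203/(1−0.203) = 0.25471.
Likelihood ratio for E = 0.87/0.17 = 5.1176.
Posterior odds = prior odds × LR = 1.3035.

Posterior odds ≈ 1.3035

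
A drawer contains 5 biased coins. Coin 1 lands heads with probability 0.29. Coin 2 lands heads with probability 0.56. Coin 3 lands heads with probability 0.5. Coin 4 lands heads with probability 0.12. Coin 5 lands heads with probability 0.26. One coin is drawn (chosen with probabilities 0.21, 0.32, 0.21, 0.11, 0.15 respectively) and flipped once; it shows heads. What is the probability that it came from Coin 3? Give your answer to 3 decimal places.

Posterior probability ≈ 0.264

Tabulate prior·likelihood by source: [1] prior 0.21, lik 0.29, product 0.06090; [2] prior 0.32, lik 0.56, product 0.1792; [3] prior 0.21, lik 0.5, product 0.1050; [4] prior 0.11, lik 0.12, product 0.01320; [5] prior 0.15, lik 0.26, product 0.03900.
Normalizing constant = 0.39730; the posterior for Coin 3 is its product over the sum, 0.1050/0.39730 = 0.264.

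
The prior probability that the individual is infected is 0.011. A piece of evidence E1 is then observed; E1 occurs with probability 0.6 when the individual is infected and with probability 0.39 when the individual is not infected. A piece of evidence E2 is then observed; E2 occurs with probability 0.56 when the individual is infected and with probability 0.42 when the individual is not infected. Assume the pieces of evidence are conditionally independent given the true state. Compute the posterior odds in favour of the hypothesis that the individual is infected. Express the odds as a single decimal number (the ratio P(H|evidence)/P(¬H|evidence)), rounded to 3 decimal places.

Prior odds = 0.011/(1−0.011) = 0.011122. In log-odds, ln(0.011122) = -4.4988.
Add log likelihood ratios: ln(1.5385) + ln(1.3333) = 0.71846.
Posterior log-odds = -3.7803, so posterior odds = exp(-3.7803) = 0.022815.

Posterior odds ≈ 0.023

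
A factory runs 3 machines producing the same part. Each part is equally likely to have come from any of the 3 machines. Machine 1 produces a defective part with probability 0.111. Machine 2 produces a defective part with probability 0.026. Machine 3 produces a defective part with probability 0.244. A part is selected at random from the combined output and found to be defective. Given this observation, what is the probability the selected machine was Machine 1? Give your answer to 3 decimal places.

Tabulate prior·likelihood by source: [1] prior 0.333333, lik 0.111, product 0.03700; [2] prior 0.333333, lik 0.026, product 0.008667; [3] prior 0.333333, lik 0.244, product 0.08133.
Normalizing constant = 0.12700; the posterior for Machine 1 is its product over the sum, 0.03700/0.12700 = 0.291.

Posterior probability ≈ 0.291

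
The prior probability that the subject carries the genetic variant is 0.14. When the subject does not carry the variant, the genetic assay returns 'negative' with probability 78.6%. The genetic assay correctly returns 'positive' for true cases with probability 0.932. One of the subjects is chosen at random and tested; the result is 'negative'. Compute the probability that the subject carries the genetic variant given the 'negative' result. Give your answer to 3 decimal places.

Write H for 'the subject carries the genetic variant'. Prior odds H:¬H = 0.14/0.86 = 0.16279. For the 'negative' outcome, the likelihood ratio is 0.068/0.786 = 0.086514.
Posterior odds = 0.16279 × 0.086514 = 0.014084, so P(H|E) = 0.014084/(1+0.014084) = 0.014.

P(H | E) ≈ 0.014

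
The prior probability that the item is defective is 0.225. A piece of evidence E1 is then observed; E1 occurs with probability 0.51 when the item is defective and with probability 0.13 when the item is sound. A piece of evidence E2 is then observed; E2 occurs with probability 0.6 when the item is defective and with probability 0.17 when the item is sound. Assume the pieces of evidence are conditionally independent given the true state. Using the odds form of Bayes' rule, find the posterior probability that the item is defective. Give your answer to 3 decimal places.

Prior odds = 0.225/(1−0.225) = 0.29032. In log-odds, ln(0.29032) = -1.2368.
Add log likelihood ratios: ln(3.9231) + ln(3.5294) = 2.6280.
Posterior log-odds = 1.3912, so posterior odds = exp(1.3912) = 4.0199. Converting, P(H|E) = 4.0199/5.0199 = 0.801.

Posterior probability ≈ 0.801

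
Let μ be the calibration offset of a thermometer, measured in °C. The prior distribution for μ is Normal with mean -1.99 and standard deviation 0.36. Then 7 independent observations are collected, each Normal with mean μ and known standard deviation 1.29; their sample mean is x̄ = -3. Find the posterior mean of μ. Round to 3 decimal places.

Prior precision 1/τ₀² = 1/0.36² = 7.71605; data precision n/σ² = 7/1.29² = 4.20648.
Posterior precision = 7.71605 + 4.20648 = 11.9225.
Posterior mean = (7.71605·-1.99 + 4.20648·-3) / 11.9225 = -2.346.

Posterior mean ≈ -2.346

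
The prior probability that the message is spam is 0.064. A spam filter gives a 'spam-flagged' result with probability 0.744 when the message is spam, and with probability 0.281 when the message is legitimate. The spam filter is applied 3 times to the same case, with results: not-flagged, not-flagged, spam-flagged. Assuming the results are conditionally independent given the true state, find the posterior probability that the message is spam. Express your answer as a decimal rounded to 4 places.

Posterior P(H) ≈ 0.0224

With H the event that the message is spam, the joint likelihood of the observed sequence is P(data|H) = 0.256·0.256·0.744 = 0.048759 and P(data|¬H) = 0.719·0.719·0.281 = 0.14527.
Bayes: P(H|data) = 0.064·0.048759 / (0.064·0.048759 + 0.936·0.14527) = 0.0031206/0.13909 = 0.0224.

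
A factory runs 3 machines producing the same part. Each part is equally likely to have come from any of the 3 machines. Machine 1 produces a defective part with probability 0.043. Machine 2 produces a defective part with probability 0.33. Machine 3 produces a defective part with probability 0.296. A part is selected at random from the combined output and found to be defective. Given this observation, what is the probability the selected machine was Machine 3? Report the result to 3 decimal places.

Posterior probability ≈ 0.442

P(defective|M1) = 0.043; P(defective|M2) = 0.33; P(defective|M3) = 0.296.
Prior × likelihood for each source: 0.333333·0.043=0.01433, 0.333333·0.33=0.1100, 0.333333·0.296=0.09867. Summing gives P(defective) = 0.22300.
P(Machine 3 | defective) = 0.09867 / 0.22300 = 0.442.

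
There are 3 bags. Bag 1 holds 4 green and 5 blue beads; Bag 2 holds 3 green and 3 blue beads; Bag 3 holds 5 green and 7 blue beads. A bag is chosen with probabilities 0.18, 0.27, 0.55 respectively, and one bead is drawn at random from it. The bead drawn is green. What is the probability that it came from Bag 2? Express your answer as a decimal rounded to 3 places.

Tabulate prior·likelihood by source: [1] prior 0.18, lik 0.4444, product 0.08000; [2] prior 0.27, lik 0.5, product 0.1350; [3] prior 0.55, lik 0.4167, product 0.2292.
Normalizing constant = 0.44417; the posterior for Bag 2 is its product over the sum, 0.1350/0.44417 = 0.304.

Posterior probability ≈ 0.304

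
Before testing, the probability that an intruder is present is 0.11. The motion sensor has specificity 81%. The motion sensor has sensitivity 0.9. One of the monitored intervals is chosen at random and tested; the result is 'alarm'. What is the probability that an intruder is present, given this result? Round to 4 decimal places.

P(H | E) ≈ 0.3693

Write H for 'an intruder is present'. Prior odds H:¬H = 0.11/0.89 = 0.12360. For the 'alarm' outcome, the likelihood ratio is 0.9/0.19 = 4.7368.
Posterior odds = 0.12360 × 4.7368 = 0.58545, so P(H|E) = 0.58545/(1+0.58545) = 0.3693.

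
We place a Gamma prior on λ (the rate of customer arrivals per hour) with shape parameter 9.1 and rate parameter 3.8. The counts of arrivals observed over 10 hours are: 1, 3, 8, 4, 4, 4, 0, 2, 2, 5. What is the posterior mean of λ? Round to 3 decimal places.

Posterior mean ≈ 3.051

The Poisson likelihood adds the total count to the shape and the number of exposure periods to the rate. Here ∑xᵢ = 33 and n = 10, so shape 9.1→42.1 and rate 3.8→13.8.
E[λ | data] = 42.1/13.8 = 3.051.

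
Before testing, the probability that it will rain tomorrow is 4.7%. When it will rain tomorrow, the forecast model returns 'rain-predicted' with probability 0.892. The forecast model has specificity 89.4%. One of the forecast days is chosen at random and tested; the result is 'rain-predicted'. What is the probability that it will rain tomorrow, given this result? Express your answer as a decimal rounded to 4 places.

Let H be the event that it will rain tomorrow. P(H) = 0.047, so P(¬H) = 0.953. With E the 'rain-predicted' result, P(E|H) = 0.892 and P(E|¬H) = 0.106.
P(E) = 0.892·0.047 + 0.106·0.953 = 0.041924 + 0.10102 = 0.14294.
By Bayes' theorem, P(H|E) = 0.041924 / 0.14294 = 0.2933.

P(H | E) ≈ 0.2933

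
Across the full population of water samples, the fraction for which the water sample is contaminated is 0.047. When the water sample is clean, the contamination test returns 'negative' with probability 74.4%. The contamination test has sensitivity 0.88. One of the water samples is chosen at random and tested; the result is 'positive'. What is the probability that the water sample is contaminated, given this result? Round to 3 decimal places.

P(H | E) ≈ 0.145

Write H for 'the water sample is contaminated'. Prior odds H:¬H = 0.047/0.953 = 0.049318. For the 'positive' outcome, the likelihood ratio is 0.88/0.256 = 3.4375.
Posterior odds = 0.049318 × 3.4375 = 0.16953, so P(H|E) = 0.16953/(1+0.16953) = 0.145.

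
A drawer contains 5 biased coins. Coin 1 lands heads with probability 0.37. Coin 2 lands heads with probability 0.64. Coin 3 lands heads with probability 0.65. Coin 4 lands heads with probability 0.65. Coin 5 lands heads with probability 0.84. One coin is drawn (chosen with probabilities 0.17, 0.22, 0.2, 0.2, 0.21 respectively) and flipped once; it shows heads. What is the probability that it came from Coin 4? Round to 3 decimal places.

Posterior probability ≈ 0.203

Tabulate prior·likelihood by source: [1] prior 0.17, lik 0.37, product 0.06290; [2] prior 0.22, lik 0.64, product 0.1408; [3] prior 0.2, lik 0.65, product 0.1300; [4] prior 0.2, lik 0.65, product 0.1300; [5] prior 0.21, lik 0.84, product 0.1764.
Normalizing constant = 0.64010; the posterior for Coin 4 is its product over the sum, 0.1300/0.64010 = 0.203.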